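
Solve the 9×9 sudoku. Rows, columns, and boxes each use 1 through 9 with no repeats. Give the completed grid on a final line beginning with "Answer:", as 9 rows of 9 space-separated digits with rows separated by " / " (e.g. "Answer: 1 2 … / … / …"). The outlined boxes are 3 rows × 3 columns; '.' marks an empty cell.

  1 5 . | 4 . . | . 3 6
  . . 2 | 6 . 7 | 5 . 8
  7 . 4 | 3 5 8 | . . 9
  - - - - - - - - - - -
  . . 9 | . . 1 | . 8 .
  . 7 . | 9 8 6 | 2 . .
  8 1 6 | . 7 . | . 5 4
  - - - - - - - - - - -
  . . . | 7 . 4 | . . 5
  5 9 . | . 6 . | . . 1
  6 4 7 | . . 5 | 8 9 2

Step 1. [r7c5∈{1,2,3,9}] r7c5 is the only open cell in row 7 admitting 9. So r7c5=9.
Step 2. [r5c9∈{3}] r5c9 is down to just 3. So r5c9=3.
Step 3. [r6c4∈{2}] only 2 remains possible at r6c4. So r6c4=2.
Step 4. [r7c2∈{2,3,8}] col 2 places 8 nowhere but r7c2 ⇒ r7c2=8.
Step 5. [r8c3∈{3}] r8c3 is down to just 3. So r8c3=3.
Step 6. [r5c8∈{1}] r5c8 has the single candidate 1. So r5c8=1.
Step 7. [r4c7∈{6,7}] r4c7 is the only open cell in row 4 admitting 6, so r4c7=6.
Step 8. [r8c7∈{4,7}] 4 has one home in col 7: r8c7. So r8c7=4.
Step 9. [r9c5∈{1,3}] row 9 places 3 nowhere but r9c5 ⇒ r9c5=3.
Step 10. [r4c2∈{2,3}] 2 has one home in col 2: r4c2 ⇒ r4c2=2.
Step 11. [r4c1∈{3,4}] 3 has one home in row 4: r4c1, so r4c1=3.
Step 12. [r1c5∈{2}] r1c5 is down to just 2, so r1c5=2.
Step 13. [r7c3∈{1}] r7c3 has the single candidate 1. So r7c3=1.
Step 14. [r3c2∈{6}] r3c2's peers cover all but 6, so r3c2=6.
Step 15. [r2c8∈{4}] r2c8's peers cover all but 4 ⇒ r2c8=4.
Step 16. [r8c8∈{7}] r8c8 is down to just 7. So r8c8=7.
Step 17. [r1c6∈{9}] r1c6 has the single candidate 9, so r1c6=9.
Step 18. [r9c4∈{1}] only 1 remains possible at r9c4 ⇒ r9c4=1.
Step 19. [r6c6∈{3}] r6c6 is down to just 3. So r6c6=3.
Step 20. [r5c1∈{4}] r5c1 is down to just 4, so r5c1=4.
Step 21. [r1c7∈{7}] r1c7's peers cover all but 7. So r1c7=7.
Step 22. [r8c6∈{2}] r8c6 is down to just 2, so r8c6=2.
Step 23. [r2c1∈{9}] r2c1's peers cover all but 9, so r2c1=9.
Step 24. [r5c3∈{5}] r5c3 has the single candidate 5. So r5c3=5.
Step 25. [r7c8∈{6}] nothing but 6 survives at r7c8. So r7c8=6.
Step 26. [r4c4∈{5}] r4c4 is down to just 5. So r4c4=5.
Step 27. [r1c3∈{8}] r1c3 has the single candidate 8 ⇒ r1c3=8.
Step 28. [r6c7∈{9}] only 9 remains possible at r6c7 ⇒ r6c7=9.
Step 29. [r7c7∈{3}] r7c7 is down to just 3. So r7c7=3.
Step 30. [r4c5∈{4}] nothing but 4 survives at r4c5 ⇒ r4c5=4.
Step 31. [r7c1∈{2}] r7c1 has the single candidate 2 ⇒ r7c1=2.
Step 32. [r3c8∈{2}] r3c8 is down to just 2, so r3c8=2.
Step 33. [r8c4∈{8}] only 8 remains possible at r8c4. So r8c4=8.
Step 34. [r2c2∈{3}] r2c2 has the single candidate 3, so r2c2=3.
Step 35. [r3c7∈{1}] only 1 remains possible at r3c7 ⇒ r3c7=1.
Step 36. [r4c9∈{7}] r4c9 is down to just 7, so r4c9=7.
Step 37. [r2c5∈{1}] r2c5 has the single candidate 1 ⇒ r2c5=1.

Answer: 1 5 8 4 2 9 7 3 6 / 9 3 2 6 1 7 5 4 8 / 7 6 4 3 5 8 1 2 9 / 3 2 9 5 4 1 6 8 7 / 4 7 5 9 8 6 2 1 3 / 8 1 6 2 7 3 9 5 4 / 2 8 1 7 9 4 3 6 5 / 5 9 3 8 6 2 4 7 1 / 6 4 7 1 3 5 8 9 2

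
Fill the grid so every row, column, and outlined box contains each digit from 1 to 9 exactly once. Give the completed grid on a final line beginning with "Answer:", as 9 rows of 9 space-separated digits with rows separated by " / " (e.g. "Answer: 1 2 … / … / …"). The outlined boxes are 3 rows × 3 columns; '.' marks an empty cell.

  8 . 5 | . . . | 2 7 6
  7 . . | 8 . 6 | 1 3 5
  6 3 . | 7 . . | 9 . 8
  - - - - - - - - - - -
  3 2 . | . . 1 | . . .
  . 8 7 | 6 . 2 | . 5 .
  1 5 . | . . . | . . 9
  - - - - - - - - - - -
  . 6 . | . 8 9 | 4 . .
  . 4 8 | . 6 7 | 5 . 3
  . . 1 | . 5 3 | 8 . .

Step 1. [r6c8∈{2,4,6,8}] r6c8 is the only open cell in row 6 admitting 2, so r6c8=2.
Step 2. [r1c6∈{4}] r1c6's peers cover all but 4. So r1c6=4.
Step 3. [r2c3∈{2,4,9}] row 2 places 4 nowhere but r2c3 ⇒ r2c3=4.
Step 4. [r7c9∈{1,2,7}] across row 7, 7 lands solely at r7c9. So r7c9=7.
Step 5. [r4c3∈{6,9}] r4c3 is the only open cell in col 3 admitting 9 ⇒ r4c3=9.
Step 6. [r1c4∈{1,3,9}] in col 4, 9 fits only at r1c4 ⇒ r1c4=9.
Step 7. [r6c4∈{3,4}] across col 4, 3 lands solely at r6c4. So r6c4=3.
Step 8. [r4c9∈{4}] nothing but 4 survives at r4c9 ⇒ r4c9=4.
Step 9. [r6c5∈{4,7}] across row 6, 4 lands solely at r6c5 ⇒ r6c5=4.
Step 10. [r9c8∈{6,9}] in row 9, 6 fits only at r9c8. So r9c8=6.
Step 11. [r4c7∈{6,7}] across row 4, 6 lands solely at r4c7. So r4c7=6.
Step 12. [r3c5∈{1,2}] row 3 places 1 nowhere but r3c5, so r3c5=1.
Step 13. [r9c9∈{2}] r9c9 is down to just 2, so r9c9=2.
Step 14. [r8c8∈{1,9}] r8c8 is the only open cell in col 8 admitting 9, so r8c8=9.
Step 15. [r8c1∈{2}] only 2 remains possible at r8c1 ⇒ r8c1=2.
Step 16. [r9c1∈{9}] r9c1 has the single candidate 9. So r9c1=9.
Step 17. [r7c8∈{1}] r7c8's peers cover all but 1 ⇒ r7c8=1.
Step 18. [r3c3∈{2}] only 2 remains possible at r3c3 ⇒ r3c3=2.
Step 19. [r4c5∈{7}] r4c5 has the single candidate 7, so r4c5=7.
Step 20. [r2c5∈{2}] r2c5's peers cover all but 2 ⇒ r2c5=2.
Step 21. [r8c4∈{1}] only 1 remains possible at r8c4. So r8c4=1.
Step 22. [r9c4∈{4}] r9c4 has the single candidate 4, so r9c4=4.
Step 23. [r3c6∈{5}] r3c6's peers cover all but 5, so r3c6=5.
Step 24. [r6c3∈{6}] r6c3 has the single candidate 6, so r6c3=6.
Step 25. [r5c9∈{1}] r5c9 is down to just 1, so r5c9=1.
Step 26. [r4c8∈{8}] r4c8 has the single candidate 8 ⇒ r4c8=8.
Step 27. [r4c4∈{5}] r4c4 has the single candidate 5 ⇒ r4c4=5.
Step 28. [r7c3∈{3}] r7c3 is down to just 3. So r7c3=3.
Step 29. [r7c1∈{5}] r7c1 is down to just 5, so r7c1=5.
Step 30. [r1c2∈{1}] only 1 remains possible at r1c2 ⇒ r1c2=1.
Step 31. [r5c1∈{4}] r5c1 is down to just 4, so r5c1=4.
Step 32. [r9c2∈{7}] r9c2's peers cover all but 7 ⇒ r9c2=7.
Step 33. [r2c2∈{9}] r2c2 is down to just 9 ⇒ r2c2=9.
Step 34. [r6c6∈{8}] nothing but 8 survives at r6c6, so r6c6=8.
Step 35. [r7c4∈{2}] r7c4 has the single candidate 2 ⇒ r7c4=2.
Step 36. [r5c5∈{9}] r5c5 has the single candidate 9. So r5c5=9.
Step 37. [r6c7∈{7}] r6c7 is down to just 7, so r6c7=7.
Step 38. [r5c7∈{3}] r5c7 has the single candidate 3, so r5c7=3.
Step 39. [r3c8∈{4}] r3c8 is down to just 4. So r3c8=4.
Step 40. [r1c5∈{3}] r1c5's peers cover all but 3. So r1c5=3.

Answer: 8 1 5 9 3 4 2 7 6 / 7 9 4 8 2 6 1 3 5 / 6 3 2 7 1 5 9 4 8 / 3 2 9 5 7 1 6 8 4 / 4 8 7 6 9 2 3 5 1 / 1 5 6 3 4 8 7 2 9 / 5 6 3 2 8 9 4 1 7 / 2 4 8 1 6 7 5 9 3 / 9 7 1 4 5 3 8 6 2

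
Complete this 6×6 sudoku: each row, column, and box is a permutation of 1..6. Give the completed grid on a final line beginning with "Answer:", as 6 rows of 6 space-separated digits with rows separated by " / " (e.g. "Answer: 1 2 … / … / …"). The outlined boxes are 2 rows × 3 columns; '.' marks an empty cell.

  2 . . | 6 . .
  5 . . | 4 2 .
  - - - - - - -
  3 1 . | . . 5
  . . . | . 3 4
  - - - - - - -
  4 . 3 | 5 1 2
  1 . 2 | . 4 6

Step 1. [r4c1∈{6}] nothing but 6 survives at r4c1. So r4c1=6.
Step 2. [r1c2∈{3,4}] across col 2, 4 lands solely at r1c2 ⇒ r1c2=4.
Step 3. [r1c6∈{1,3}] 3 has one home in row 1: r1c6 ⇒ r1c6=3.
Step 4. [r2c3∈{1,6}] 6 has one home in col 3: r2c3. So r2c3=6.
Step 5. [r4c2∈{2,5}] in col 2, 2 fits only at r4c2, so r4c2=2.
Step 6. [r3c5∈{6}] r3c5 has the single candidate 6, so r3c5=6.
Step 7. [r1c3∈{1}] r1c3 has the single candidate 1. So r1c3=1.
Step 8. [r1c5∈{5}] only 5 remains possible at r1c5. So r1c5=5.
Step 9. [r3c4∈{2}] r3c4 has the single candidate 2 ⇒ r3c4=2.
Step 10. [r3c3∈{4}] r3c3 is down to just 4, so r3c3=4.
Step 11. [r2c6∈{1}] r2c6 is down to just 1. So r2c6=1.
Step 12. [r4c3∈{5}] r4c3 has the single candidate 5 ⇒ r4c3=5.
Step 13. [r6c4∈{3}] r6c4 has the single candidate 3. So r6c4=3.
Step 14. [r6c2∈{5}] r6c2's peers cover all but 5, so r6c2=5.
Step 15. [r2c2∈{3}] r2c2's peers cover all but 3. So r2c2=3.
Step 16. [r5c2∈{6}] r5c2 is down to just 6 ⇒ r5c2=6.
Step 17. [r4c4∈{1}] r4c4 has the single candidate 1 ⇒ r4c4=1.

Answer: 2 4 1 6 5 3 / 5 3 6 4 2 1 / 3 1 4 2 6 5 / 6 2 5 1 3 4 / 4 6 3 5 1 2 / 1 5 2 3 4 6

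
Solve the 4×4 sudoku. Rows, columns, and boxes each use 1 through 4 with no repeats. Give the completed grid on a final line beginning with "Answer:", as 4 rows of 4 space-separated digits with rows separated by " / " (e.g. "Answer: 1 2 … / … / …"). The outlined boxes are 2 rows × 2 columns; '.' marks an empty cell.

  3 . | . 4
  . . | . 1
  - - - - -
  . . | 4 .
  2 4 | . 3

Step 1. [r2c2∈{2}] r2c2 is down to just 2. So r2c2=2.
Step 2. [r3c2∈{1,3}] across row 3, 3 lands solely at r3c2, so r3c2=3.
Step 3. [r1c2∈{1}] r1c2's peers cover all but 1. So r1c2=1.
Step 4. [r3c1∈{1}] r3c1 is down to just 1. So r3c1=1.
Step 5. [r3c4∈{2}] r3c4 is down to just 2 ⇒ r3c4=2.
Step 6. [r2c1∈{4}] only 4 remains possible at r2c1 ⇒ r2c1=4.
Step 7. [r4c3∈{1}] nothing but 1 survives at r4c3. So r4c3=1.
Step 8. [r2c3∈{3}] r2c3 is down to just 3. So r2c3=3.
Step 9. [r1c3∈{2}] r1c3 has the single candidate 2 ⇒ r1c3=2.

Answer: 3 1 2 4 / 4 2 3 1 / 1 3 4 2 / 2 4 1 3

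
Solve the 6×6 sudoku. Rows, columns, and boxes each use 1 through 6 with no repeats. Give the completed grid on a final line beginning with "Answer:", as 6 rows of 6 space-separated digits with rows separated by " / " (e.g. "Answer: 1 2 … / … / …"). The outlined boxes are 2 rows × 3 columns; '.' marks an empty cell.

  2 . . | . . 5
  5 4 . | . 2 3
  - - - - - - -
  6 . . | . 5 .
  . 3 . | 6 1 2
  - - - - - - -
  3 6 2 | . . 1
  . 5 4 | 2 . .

Step 1. [r1c2∈{1}] nothing but 1 survives at r1c2. So r1c2=1.
Step 2. [r1c4∈{4}] r1c4 is down to just 4, so r1c4=4.
Step 3. [r1c5∈{6}] nothing but 6 survives at r1c5 ⇒ r1c5=6.
Step 4. [r3c3∈{1}] only 1 remains possible at r3c3. So r3c3=1.
Step 5. [r3c4∈{3}] r3c4 is down to just 3. So r3c4=3.
Step 6. [r4c3∈{5}] r4c3's peers cover all but 5. So r4c3=5.
Step 7. [r2c4∈{1}] r2c4 is down to just 1. So r2c4=1.
Step 8. [r6c6∈{6}] r6c6 has the single candidate 6 ⇒ r6c6=6.
Step 9. [r4c1∈{4}] only 4 remains possible at r4c1 ⇒ r4c1=4.
Step 10. [r1c3∈{3}] r1c3's peers cover all but 3 ⇒ r1c3=3.
Step 11. [r5c4∈{5}] r5c4 has the single candidate 5 ⇒ r5c4=5.
Step 12. [r3c2∈{2}] r3c2's peers cover all but 2, so r3c2=2.
Step 13. [r6c5∈{3}] r6c5 has the single candidate 3. So r6c5=3.
Step 14. [r2c3∈{6}] r2c3's peers cover all but 6. So r2c3=6.
Step 15. [r6c1∈{1}] nothing but 1 survives at r6c1. So r6c1=1.
Step 16. [r5c5∈{4}] r5c5 has the single candidate 4 ⇒ r5c5=4.
Step 17. [r3c6∈{4}] only 4 remains possible at r3c6 ⇒ r3c6=4.

Answer: 2 1 3 4 6 5 / 5 4 6 1 2 3 / 6 2 1 3 5 4 / 4 3 5 6 1 2 / 3 6 2 5 4 1 / 1 5 4 2 3 6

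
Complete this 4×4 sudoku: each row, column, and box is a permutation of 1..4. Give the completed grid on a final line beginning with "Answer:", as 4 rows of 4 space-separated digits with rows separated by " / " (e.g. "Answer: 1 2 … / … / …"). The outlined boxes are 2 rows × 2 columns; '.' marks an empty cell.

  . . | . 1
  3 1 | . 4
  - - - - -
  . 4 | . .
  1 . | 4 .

Step 1. [r3c1∈{2}] r3c1's peers cover all but 2, so r3c1=2.
Step 2. [r3c4∈{3}] r3c4 has the single candidate 3, so r3c4=3.
Step 3. [r2c3∈{2}] r2c3 has the single candidate 2, so r2c3=2.
Step 4. [r1c1∈{4}] only 4 remains possible at r1c1, so r1c1=4.
Step 5. [r1c2∈{2}] r1c2 is down to just 2, so r1c2=2.
Step 6. [r4c2∈{3}] only 3 remains possible at r4c2, so r4c2=3.
Step 7. [r4c4∈{2}] r4c4 has the single candidate 2 ⇒ r4c4=2.
Step 8. [r1c3∈{3}] r1c3 has the single candidate 3 ⇒ r1c3=3.
Step 9. [r3c3∈{1}] r3c3 has the single candidate 1, so r3c3=1.

Answer: 4 2 3 1 / 3 1 2 4 / 2 4 1 3 / 1 3 4 2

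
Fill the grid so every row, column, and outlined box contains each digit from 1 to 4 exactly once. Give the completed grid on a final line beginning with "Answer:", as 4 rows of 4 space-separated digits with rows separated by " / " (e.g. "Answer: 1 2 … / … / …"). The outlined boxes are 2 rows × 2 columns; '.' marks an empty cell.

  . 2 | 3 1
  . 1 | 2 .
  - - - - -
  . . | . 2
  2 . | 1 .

Step 1. [r3c3∈{4}] r3c3's peers cover all but 4, so r3c3=4.
Step 2. [r2c1∈{3,4}] r2c1 is the only open cell in row 2 admitting 3 ⇒ r2c1=3.
Step 3. [r4c2∈{3,4}] across row 4, 4 lands solely at r4c2 ⇒ r4c2=4.
Step 4. [r4c4∈{3}] r4c4 is down to just 3. So r4c4=3.
Step 5. [r2c4∈{4}] nothing but 4 survives at r2c4, so r2c4=4.
Step 6. [r1c1∈{4}] only 4 remains possible at r1c1, so r1c1=4.
Step 7. [r3c1∈{1}] r3c1 has the single candidate 1. So r3c1=1.
Step 8. [r3c2∈{3}] r3c2's peers cover all but 3, so r3c2=3.

Answer: 4 2 3 1 / 3 1 2 4 / 1 3 4 2 / 2 4 1 3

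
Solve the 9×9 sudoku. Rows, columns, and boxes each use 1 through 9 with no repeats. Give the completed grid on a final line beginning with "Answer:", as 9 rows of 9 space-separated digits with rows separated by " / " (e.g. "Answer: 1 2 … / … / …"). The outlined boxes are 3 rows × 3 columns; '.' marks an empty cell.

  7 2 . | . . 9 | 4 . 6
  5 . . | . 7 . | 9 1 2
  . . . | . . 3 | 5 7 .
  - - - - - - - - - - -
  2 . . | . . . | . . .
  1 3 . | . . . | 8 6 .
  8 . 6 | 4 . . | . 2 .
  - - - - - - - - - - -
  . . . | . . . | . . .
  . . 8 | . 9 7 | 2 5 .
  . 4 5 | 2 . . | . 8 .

Step 1. [r8c9∈{1,3,4}] row 8 places 4 nowhere but r8c9 ⇒ r8c9=4.
Step 2. [r3c1∈{4,6,9}] 4 has one home in col 1: r3c1. So r3c1=4.
Step 3. [r7c5∈{1,3,4,5,6,8}] across col 5, 4 lands solely at r7c5, so r7c5=4.
Step 4. [r7c3∈{1,2,3,7,9}] r7c3 is the only open cell in row 7 admitting 2, so r7c3=2.
Step 5. [r7c2∈{1,6,7,9}] r7c2 is the only open cell in box 7 admitting 7 ⇒ r7c2=7.
Step 6. [r3c5∈{1,2,6,8}] across row 3, 2 lands solely at r3c5. So r3c5=2.
Step 7. [r5c5∈{5}] r5c5 has the single candidate 5. So r5c5=5.
Step 8. [r6c6∈{1}] r6c6 has the single candidate 1. So r6c6=1.
Step 9. [r9c6∈{6}] r9c6 has the single candidate 6, so r9c6=6.
Step 10. [r6c5∈{3}] r6c5 has the single candidate 3 ⇒ r6c5=3.
Step 11. [r6c7∈{7}] r6c7 is down to just 7. So r6c7=7.
Step 12. [r5c9∈{9}] r5c9 has the single candidate 9 ⇒ r5c9=9.
Step 13. [r9c5∈{1}] only 1 remains possible at r9c5. So r9c5=1.
Step 14. [r9c7∈{3}] only 3 remains possible at r9c7. So r9c7=3.
Step 15. [r1c5∈{8}] r1c5 is down to just 8. So r1c5=8.
Step 16. [r4c4∈{6,7,8,9}] col 4 places 9 nowhere but r4c4. So r4c4=9.
Step 17. [r7c4∈{3,5,8}] across col 4, 8 lands solely at r7c4, so r7c4=8.
Step 18. [r4c9∈{1,3,5}] col 9 places 3 nowhere but r4c9, so r4c9=3.
Step 19. [r7c1∈{3,6,9}] across row 7, 3 lands solely at r7c1, so r7c1=3.
Step 20. [r2c4∈{6}] nothing but 6 survives at r2c4, so r2c4=6.
Step 21. [r3c2∈{1,6,8,9}] in row 3, 6 fits only at r3c2, so r3c2=6.
Step 22. [r5c3∈{4,7}] row 5 places 4 nowhere but r5c3 ⇒ r5c3=4.
Step 23. [r3c4∈{1}] nothing but 1 survives at r3c4, so r3c4=1.
Step 24. [r1c3∈{1,3}] across row 1, 1 lands solely at r1c3, so r1c3=1.
Step 25. [r7c7∈{1,6}] r7c7 is the only open cell in row 7 admitting 6, so r7c7=6.
Step 26. [r6c2∈{5,9}] in row 6, 9 fits only at r6c2. So r6c2=9.
Step 27. [r1c8∈{3}] only 3 remains possible at r1c8 ⇒ r1c8=3.
Step 28. [r2c6∈{4}] r2c6 is down to just 4, so r2c6=4.
Step 29. [r7c8∈{9}] r7c8 has the single candidate 9 ⇒ r7c8=9.
Step 30. [r3c9∈{8}] nothing but 8 survives at r3c9 ⇒ r3c9=8.
Step 31. [r7c9∈{1}] only 1 remains possible at r7c9. So r7c9=1.
Step 32. [r4c5∈{6}] nothing but 6 survives at r4c5, so r4c5=6.
Step 33. [r8c4∈{3}] nothing but 3 survives at r8c4, so r8c4=3.
Step 34. [r1c4∈{5}] r1c4 is down to just 5 ⇒ r1c4=5.
Step 35. [r8c1∈{6}] r8c1 has the single candidate 6. So r8c1=6.
Step 36. [r4c2∈{5}] r4c2 has the single candidate 5, so r4c2=5.
Step 37. [r7c6∈{5}] only 5 remains possible at r7c6 ⇒ r7c6=5.
Step 38. [r2c2∈{8}] nothing but 8 survives at r2c2 ⇒ r2c2=8.
Step 39. [r8c2∈{1}] r8c2's peers cover all but 1, so r8c2=1.
Step 40. [r6c9∈{5}] nothing but 5 survives at r6c9, so r6c9=5.
Step 41. [r4c7∈{1}] r4c7 has the single candidate 1 ⇒ r4c7=1.
Step 42. [r4c8∈{4}] r4c8 is down to just 4. So r4c8=4.
Step 43. [r9c9∈{7}] nothing but 7 survives at r9c9. So r9c9=7.
Step 44. [r5c4∈{7}] r5c4's peers cover all but 7, so r5c4=7.
Step 45. [r2c3∈{3}] r2c3's peers cover all but 3. So r2c3=3.
Step 46. [r5c6∈{2}] only 2 remains possible at r5c6. So r5c6=2.
Step 47. [r4c3∈{7}] r4c3's peers cover all but 7 ⇒ r4c3=7.
Step 48. [r9c1∈{9}] r9c1 has the single candidate 9. So r9c1=9.
Step 49. [r3c3∈{9}] r3c3 has the single candidate 9 ⇒ r3c3=9.
Step 50. [r4c6∈{8}] nothing but 8 survives at r4c6. So r4c6=8.

Answer: 7 2 1 5 8 9 4 3 6 / 5 8 3 6 7 4 9 1 2 / 4 6 9 1 2 3 5 7 8 / 2 5 7 9 6 8 1 4 3 / 1 3 4 7 5 2 8 6 9 / 8 9 6 4 3 1 7 2 5 / 3 7 2 8 4 5 6 9 1 / 6 1 8 3 9 7 2 5 4 / 9 4 5 2 1 6 3 8 7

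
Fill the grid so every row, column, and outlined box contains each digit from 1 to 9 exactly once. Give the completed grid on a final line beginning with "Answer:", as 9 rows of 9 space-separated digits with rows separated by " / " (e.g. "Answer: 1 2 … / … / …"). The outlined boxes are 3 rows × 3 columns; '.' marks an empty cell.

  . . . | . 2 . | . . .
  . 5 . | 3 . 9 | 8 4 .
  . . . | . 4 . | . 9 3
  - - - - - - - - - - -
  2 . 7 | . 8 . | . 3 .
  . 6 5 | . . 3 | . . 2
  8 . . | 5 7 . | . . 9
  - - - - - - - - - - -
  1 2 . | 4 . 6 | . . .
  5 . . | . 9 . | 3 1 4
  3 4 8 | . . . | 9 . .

Step 1. [r5c5∈{1}] r5c5's peers cover all but 1, so r5c5=1.
Step 2. [r9c8∈{2,5,6,7}] in col 8, 2 fits only at r9c8 ⇒ r9c8=2.
Step 3. [r3c7∈{1,2,5,6,7}] r3c7 is the only open cell in col 7 admitting 2. So r3c7=2.
Step 4. [r3c6∈{1,5,7,8}] r3c6 is the only open cell in row 3 admitting 5, so r3c6=5.
Step 5. [r2c5∈{6}] only 6 remains possible at r2c5. So r2c5=6.
Step 6. [r2c1∈{7}] only 7 remains possible at r2c1. So r2c1=7.
Step 7. [r3c4∈{1,7,8}] across row 3, 7 lands solely at r3c4 ⇒ r3c4=7.
Step 8. [r9c9∈{5,6,7}] across row 9, 6 lands solely at r9c9, so r9c9=6.
Step 9. [r2c9∈{1}] r2c9's peers cover all but 1. So r2c9=1.
Step 10. [r7c9∈{5,7,8}] r7c9 is the only open cell in col 9 admitting 8. So r7c9=8.
Step 11. [r3c1∈{6}] r3c1's peers cover all but 6 ⇒ r3c1=6.
Step 12. [r3c3∈{1}] r3c3's peers cover all but 1, so r3c3=1.
Step 13. [r1c9∈{5,7}] across col 9, 7 lands solely at r1c9, so r1c9=7.
Step 14. [r6c8∈{6}] only 6 remains possible at r6c8, so r6c8=6.
Step 15. [r9c4∈{1}] r9c4 has the single candidate 1. So r9c4=1.
Step 16. [r1c4∈{8}] r1c4 has the single candidate 8. So r1c4=8.
Step 17. [r5c4∈{9}] nothing but 9 survives at r5c4, so r5c4=9.
Step 18. [r5c1∈{4}] only 4 remains possible at r5c1 ⇒ r5c1=4.
Step 19. [r6c6∈{2,4}] across row 6, 2 lands solely at r6c6, so r6c6=2.
Step 20. [r6c3∈{3}] r6c3 is down to just 3. So r6c3=3.
Step 21. [r1c1∈{9}] only 9 remains possible at r1c1 ⇒ r1c1=9.
Step 22. [r6c7∈{1,4}] in row 6, 4 fits only at r6c7, so r6c7=4.
Step 23. [r5c7∈{7}] nothing but 7 survives at r5c7 ⇒ r5c7=7.
Step 24. [r7c7∈{5}] r7c7 has the single candidate 5 ⇒ r7c7=5.
Step 25. [r4c2∈{1,9}] row 4 places 9 nowhere but r4c2, so r4c2=9.
Step 26. [r8c6∈{7,8}] row 8 places 8 nowhere but r8c6. So r8c6=8.
Step 27. [r8c2∈{7}] r8c2 has the single candidate 7, so r8c2=7.
Step 28. [r2c3∈{2}] nothing but 2 survives at r2c3, so r2c3=2.
Step 29. [r4c6∈{4}] r4c6 has the single candidate 4. So r4c6=4.
Step 30. [r1c2∈{3}] nothing but 3 survives at r1c2. So r1c2=3.
Step 31. [r1c7∈{6}] r1c7 is down to just 6. So r1c7=6.
Step 32. [r1c6∈{1}] nothing but 1 survives at r1c6. So r1c6=1.
Step 33. [r1c8∈{5}] only 5 remains possible at r1c8. So r1c8=5.
Step 34. [r5c8∈{8}] nothing but 8 survives at r5c8. So r5c8=8.
Step 35. [r9c6∈{7}] r9c6 is down to just 7. So r9c6=7.
Step 36. [r7c5∈{3}] nothing but 3 survives at r7c5. So r7c5=3.
Step 37. [r8c4∈{2}] nothing but 2 survives at r8c4 ⇒ r8c4=2.
Step 38. [r7c3∈{9}] r7c3 has the single candidate 9, so r7c3=9.
Step 39. [r4c4∈{6}] r4c4's peers cover all but 6. So r4c4=6.
Step 40. [r7c8∈{7}] r7c8's peers cover all but 7. So r7c8=7.
Step 41. [r6c2∈{1}] r6c2 has the single candidate 1 ⇒ r6c2=1.
Step 42. [r4c9∈{5}] r4c9 has the single candidate 5 ⇒ r4c9=5.
Step 43. [r3c2∈{8}] r3c2's peers cover all but 8. So r3c2=8.
Step 44. [r8c3∈{6}] r8c3 has the single candidate 6 ⇒ r8c3=6.
Step 45. [r4c7∈{1}] r4c7's peers cover all but 1 ⇒ r4c7=1.
Step 46. [r1c3∈{4}] only 4 remains possible at r1c3 ⇒ r1c3=4.
Step 47. [r9c5∈{5}] only 5 remains possible at r9c5. So r9c5=5.

Answer: 9 3 4 8 2 1 6 5 7 / 7 5 2 3 6 9 8 4 1 / 6 8 1 7 4 5 2 9 3 / 2 9 7 6 8 4 1 3 5 / 4 6 5 9 1 3 7 8 2 / 8 1 3 5 7 2 4 6 9 / 1 2 9 4 3 6 5 7 8 / 5 7 6 2 9 8 3 1 4 / 3 4 8 1 5 7 9 2 6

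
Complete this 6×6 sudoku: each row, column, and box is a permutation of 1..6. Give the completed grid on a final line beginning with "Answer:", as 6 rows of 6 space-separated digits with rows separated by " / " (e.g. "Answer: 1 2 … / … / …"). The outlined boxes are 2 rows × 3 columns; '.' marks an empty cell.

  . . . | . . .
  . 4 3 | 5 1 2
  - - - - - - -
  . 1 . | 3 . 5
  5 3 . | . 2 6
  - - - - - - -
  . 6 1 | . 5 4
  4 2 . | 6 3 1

Step 1. [r3c5∈{4}] r3c5's peers cover all but 4 ⇒ r3c5=4.
Step 2. [r2c1∈{6}] r2c1 has the single candidate 6, so r2c1=6.
Step 3. [r3c1∈{2}] r3c1's peers cover all but 2, so r3c1=2.
Step 4. [r1c2∈{5}] r1c2 is down to just 5 ⇒ r1c2=5.
Step 5. [r6c3∈{5}] r6c3 is down to just 5, so r6c3=5.
Step 6. [r1c5∈{6}] only 6 remains possible at r1c5. So r1c5=6.
Step 7. [r3c3∈{6}] r3c3 has the single candidate 6, so r3c3=6.
Step 8. [r1c6∈{3}] r1c6 is down to just 3, so r1c6=3.
Step 9. [r1c3∈{2}] r1c3's peers cover all but 2, so r1c3=2.
Step 10. [r4c4∈{1}] r4c4's peers cover all but 1 ⇒ r4c4=1.
Step 11. [r5c4∈{2}] nothing but 2 survives at r5c4. So r5c4=2.
Step 12. [r5c1∈{3}] nothing but 3 survives at r5c1. So r5c1=3.
Step 13. [r1c4∈{4}] r1c4 has the single candidate 4. So r1c4=4.
Step 14. [r4c3∈{4}] nothing but 4 survives at r4c3, so r4c3=4.
Step 15. [r1c1∈{1}] only 1 remains possible at r1c1. So r1c1=1.

Answer: 1 5 2 4 6 3 / 6 4 3 5 1 2 / 2 1 6 3 4 5 / 5 3 4 1 2 6 / 3 6 1 2 5 4 / 4 2 5 6 3 1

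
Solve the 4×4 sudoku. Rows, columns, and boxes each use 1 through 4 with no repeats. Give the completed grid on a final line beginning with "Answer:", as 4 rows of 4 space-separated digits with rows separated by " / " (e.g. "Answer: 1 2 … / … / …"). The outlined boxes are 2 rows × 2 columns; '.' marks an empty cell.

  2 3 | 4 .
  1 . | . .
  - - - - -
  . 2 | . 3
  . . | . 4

Step 1. [r4c3∈{1,2}] in row 4, 2 fits only at r4c3 ⇒ r4c3=2.
Step 2. [r3c3∈{1}] nothing but 1 survives at r3c3, so r3c3=1.
Step 3. [r2c3∈{3}] r2c3's peers cover all but 3, so r2c3=3.
Step 4. [r4c1∈{3}] r4c1 is down to just 3, so r4c1=3.
Step 5. [r3c1∈{4}] r3c1 has the single candidate 4, so r3c1=4.
Step 6. [r2c2∈{4}] r2c2 is down to just 4 ⇒ r2c2=4.
Step 7. [r1c4∈{1}] nothing but 1 survives at r1c4. So r1c4=1.
Step 8. [r4c2∈{1}] r4c2 is down to just 1 ⇒ r4c2=1.
Step 9. [r2c4∈{2}] r2c4's peers cover all but 2 ⇒ r2c4=2.

Answer: 2 3 4 1 / 1 4 3 2 / 4 2 1 3 / 3 1 2 4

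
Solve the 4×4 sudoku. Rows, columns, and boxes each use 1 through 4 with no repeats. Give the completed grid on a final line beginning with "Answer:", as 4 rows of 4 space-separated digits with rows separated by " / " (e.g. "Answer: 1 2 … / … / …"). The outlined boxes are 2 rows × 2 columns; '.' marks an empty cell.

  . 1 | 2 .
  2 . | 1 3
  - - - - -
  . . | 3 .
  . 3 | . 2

Step 1. [r1c4∈{4}] r1c4 has the single candidate 4, so r1c4=4.
Step 2. [r4c1∈{1,4}] 1 has one home in row 4: r4c1 ⇒ r4c1=1.
Step 3. [r2c2∈{4}] r2c2 is down to just 4, so r2c2=4.
Step 4. [r3c4∈{1}] r3c4 has the single candidate 1, so r3c4=1.
Step 5. [r3c1∈{4}] r3c1 has the single candidate 4 ⇒ r3c1=4.
Step 6. [r4c3∈{4}] nothing but 4 survives at r4c3. So r4c3=4.
Step 7. [r3c2∈{2}] r3c2 is down to just 2, so r3c2=2.
Step 8. [r1c1∈{3}] r1c1 has the single candidate 3. So r1c1=3.

Answer: 3 1 2 4 / 2 4 1 3 / 4 2 3 1 / 1 3 4 2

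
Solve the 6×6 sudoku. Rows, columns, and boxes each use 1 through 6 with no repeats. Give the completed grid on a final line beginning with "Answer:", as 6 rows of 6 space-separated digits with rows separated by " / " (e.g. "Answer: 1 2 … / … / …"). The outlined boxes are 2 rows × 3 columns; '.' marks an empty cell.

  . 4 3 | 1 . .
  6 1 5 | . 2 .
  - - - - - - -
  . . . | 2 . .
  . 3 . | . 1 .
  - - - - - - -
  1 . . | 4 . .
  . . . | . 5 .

Step 1. [r3c5∈{3,4,6}] 4 has one home in col 5: r3c5. So r3c5=4.
Step 2. [r3c6∈{3,5,6}] row 3 places 3 nowhere but r3c6. So r3c6=3.
Step 3. [r5c2∈{2,5,6}] across row 5, 5 lands solely at r5c2. So r5c2=5.
Step 4. [r6c2∈{2,6}] r6c2 is the only open cell in col 2 admitting 2 ⇒ r6c2=2.
Step 5. [r5c3∈{6}] r5c3 is down to just 6 ⇒ r5c3=6.
Step 6. [r4c4∈{5,6}] 5 has one home in col 4: r4c4. So r4c4=5.
Step 7. [r6c4∈{3,6}] r6c4 is the only open cell in col 4 admitting 6 ⇒ r6c4=6.
Step 8. [r4c3∈{2,4}] r4c3 is the only open cell in col 3 admitting 2, so r4c3=2.
Step 9. [r1c6∈{5,6}] across row 1, 5 lands solely at r1c6 ⇒ r1c6=5.
Step 10. [r4c1∈{4}] only 4 remains possible at r4c1 ⇒ r4c1=4.
Step 11. [r3c2∈{6}] r3c2 is down to just 6. So r3c2=6.
Step 12. [r6c3∈{4}] nothing but 4 survives at r6c3 ⇒ r6c3=4.
Step 13. [r4c6∈{6}] nothing but 6 survives at r4c6, so r4c6=6.
Step 14. [r3c3∈{1}] r3c3 has the single candidate 1 ⇒ r3c3=1.
Step 15. [r2c6∈{4}] r2c6 is down to just 4. So r2c6=4.
Step 16. [r5c5∈{3}] only 3 remains possible at r5c5. So r5c5=3.
Step 17. [r6c1∈{3}] only 3 remains possible at r6c1 ⇒ r6c1=3.
Step 18. [r1c1∈{2}] only 2 remains possible at r1c1, so r1c1=2.
Step 19. [r2c4∈{3}] r2c4's peers cover all but 3, so r2c4=3.
Step 20. [r3c1∈{5}] r3c1's peers cover all but 5, so r3c1=5.
Step 21. [r6c6∈{1}] r6c6 is down to just 1, so r6c6=1.
Step 22. [r5c6∈{2}] r5c6 has the single candidate 2, so r5c6=2.
Step 23. [r1c5∈{6}] r1c5 has the single candidate 6 ⇒ r1c5=6.

Answer: 2 4 3 1 6 5 / 6 1 5 3 2 4 / 5 6 1 2 4 3 / 4 3 2 5 1 6 / 1 5 6 4 3 2 / 3 2 4 6 5 1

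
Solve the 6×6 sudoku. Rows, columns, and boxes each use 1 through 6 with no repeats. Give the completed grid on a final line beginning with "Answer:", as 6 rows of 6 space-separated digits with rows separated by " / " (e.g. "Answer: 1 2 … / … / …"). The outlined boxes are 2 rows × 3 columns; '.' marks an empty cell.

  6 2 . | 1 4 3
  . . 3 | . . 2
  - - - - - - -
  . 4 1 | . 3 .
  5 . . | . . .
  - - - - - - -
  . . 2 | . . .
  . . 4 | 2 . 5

Step 1. [r3c6∈{6}] r3c6's peers cover all but 6, so r3c6=6.
Step 2. [r5c2∈{1,3,5,6}] row 5 places 5 nowhere but r5c2. So r5c2=5.
Step 3. [r6c2∈{1,3,6}] 6 has one home in box 5: r6c2 ⇒ r6c2=6.
Step 4. [r6c5∈{1}] r6c5's peers cover all but 1, so r6c5=1.
Step 5. [r5c4∈{3,4,6}] r5c4 is the only open cell in col 4 admitting 3 ⇒ r5c4=3.
Step 6. [r2c5∈{5,6}] 5 has one home in col 5: r2c5, so r2c5=5.
Step 7. [r5c1∈{1}] nothing but 1 survives at r5c1. So r5c1=1.
Step 8. [r5c6∈{4}] nothing but 4 survives at r5c6, so r5c6=4.
Step 9. [r4c2∈{3}] only 3 remains possible at r4c2 ⇒ r4c2=3.
Step 10. [r4c3∈{6}] nothing but 6 survives at r4c3. So r4c3=6.
Step 11. [r4c4∈{4}] nothing but 4 survives at r4c4. So r4c4=4.
Step 12. [r6c1∈{3}] r6c1's peers cover all but 3, so r6c1=3.
Step 13. [r2c1∈{4}] r2c1's peers cover all but 4. So r2c1=4.
Step 14. [r3c1∈{2}] r3c1 is down to just 2 ⇒ r3c1=2.
Step 15. [r4c5∈{2}] r4c5 is down to just 2. So r4c5=2.
Step 16. [r1c3∈{5}] only 5 remains possible at r1c3 ⇒ r1c3=5.
Step 17. [r3c4∈{5}] r3c4 is down to just 5, so r3c4=5.
Step 18. [r4c6∈{1}] r4c6 is down to just 1, so r4c6=1.
Step 19. [r2c4∈{6}] only 6 remains possible at r2c4, so r2c4=6.
Step 20. [r5c5∈{6}] r5c5 has the single candidate 6 ⇒ r5c5=6.
Step 21. [r2c2∈{1}] r2c2 is down to just 1 ⇒ r2c2=1.

Answer: 6 2 5 1 4 3 / 4 1 3 6 5 2 / 2 4 1 5 3 6 / 5 3 6 4 2 1 / 1 5 2 3 6 4 / 3 6 4 2 1 5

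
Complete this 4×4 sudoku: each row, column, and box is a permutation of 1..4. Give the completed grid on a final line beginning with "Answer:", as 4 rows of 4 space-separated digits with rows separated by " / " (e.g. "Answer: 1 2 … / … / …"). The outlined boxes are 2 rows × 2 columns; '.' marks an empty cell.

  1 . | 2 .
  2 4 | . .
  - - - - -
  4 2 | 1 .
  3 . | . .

Step 1. [r3c4∈{3}] nothing but 3 survives at r3c4 ⇒ r3c4=3.
Step 2. [r4c3∈{4}] only 4 remains possible at r4c3, so r4c3=4.
Step 3. [r2c3∈{3}] r2c3 is down to just 3. So r2c3=3.
Step 4. [r4c4∈{2}] only 2 remains possible at r4c4, so r4c4=2.
Step 5. [r4c2∈{1}] r4c2 is down to just 1, so r4c2=1.
Step 6. [r1c4∈{4}] nothing but 4 survives at r1c4. So r1c4=4.
Step 7. [r1c2∈{3}] r1c2 has the single candidate 3. So r1c2=3.
Step 8. [r2c4∈{1}] r2c4 is down to just 1. So r2c4=1.

Answer: 1 3 2 4 / 2 4 3 1 / 4 2 1 3 / 3 1 4 2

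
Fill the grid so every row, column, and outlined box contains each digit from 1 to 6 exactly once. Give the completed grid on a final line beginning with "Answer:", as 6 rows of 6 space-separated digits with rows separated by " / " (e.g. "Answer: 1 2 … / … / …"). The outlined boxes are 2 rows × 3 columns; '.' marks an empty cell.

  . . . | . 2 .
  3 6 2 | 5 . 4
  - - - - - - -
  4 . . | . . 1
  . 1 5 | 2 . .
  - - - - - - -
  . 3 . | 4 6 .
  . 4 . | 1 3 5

Step 1. [r4c6∈{3,6}] in row 4, 3 fits only at r4c6. So r4c6=3.
Step 2. [r5c1∈{1,2,5}] 5 has one home in row 5: r5c1. So r5c1=5.
Step 3. [r3c4∈{6}] r3c4's peers cover all but 6 ⇒ r3c4=6.
Step 4. [r6c1∈{2,6}] r6c1 is the only open cell in row 6 admitting 2 ⇒ r6c1=2.
Step 5. [r1c3∈{1,4}] in row 1, 4 fits only at r1c3 ⇒ r1c3=4.
Step 6. [r4c1∈{6}] r4c1 has the single candidate 6. So r4c1=6.
Step 7. [r3c5∈{5}] nothing but 5 survives at r3c5, so r3c5=5.
Step 8. [r1c6∈{6}] r1c6's peers cover all but 6, so r1c6=6.
Step 9. [r3c3∈{3}] r3c3's peers cover all but 3, so r3c3=3.
Step 10. [r2c5∈{1}] r2c5 is down to just 1. So r2c5=1.
Step 11. [r6c3∈{6}] r6c3 is down to just 6, so r6c3=6.
Step 12. [r5c3∈{1}] only 1 remains possible at r5c3, so r5c3=1.
Step 13. [r1c1∈{1}] only 1 remains possible at r1c1 ⇒ r1c1=1.
Step 14. [r3c2∈{2}] only 2 remains possible at r3c2, so r3c2=2.
Step 15. [r1c2∈{5}] nothing but 5 survives at r1c2. So r1c2=5.
Step 16. [r4c5∈{4}] r4c5 has the single candidate 4, so r4c5=4.
Step 17. [r5c6∈{2}] r5c6's peers cover all but 2 ⇒ r5c6=2.
Step 18. [r1c4∈{3}] r1c4 has the single candidate 3. So r1c4=3.

Answer: 1 5 4 3 2 6 / 3 6 2 5 1 4 / 4 2 3 6 5 1 / 6 1 5 2 4 3 / 5 3 1 4 6 2 / 2 4 6 1 3 5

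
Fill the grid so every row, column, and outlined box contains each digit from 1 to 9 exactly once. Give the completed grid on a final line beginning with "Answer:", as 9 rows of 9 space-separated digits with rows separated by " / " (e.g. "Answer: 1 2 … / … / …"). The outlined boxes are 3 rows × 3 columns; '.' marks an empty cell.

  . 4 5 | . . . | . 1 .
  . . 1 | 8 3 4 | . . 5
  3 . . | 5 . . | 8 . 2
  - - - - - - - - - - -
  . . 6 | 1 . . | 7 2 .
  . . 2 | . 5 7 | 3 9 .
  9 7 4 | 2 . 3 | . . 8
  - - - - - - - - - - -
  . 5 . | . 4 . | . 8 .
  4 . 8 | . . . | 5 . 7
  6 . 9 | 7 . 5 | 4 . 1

Step 1. [r6c5∈{6}] r6c5 is down to just 6. So r6c5=6.
Step 2. [r7c3∈{3,7}] 3 has one home in col 3: r7c3. So r7c3=3.
Step 3. [r7c1∈{1,2,7}] in row 7, 7 fits only at r7c1. So r7c1=7.
Step 4. [r7c6∈{1,2,6,9}] in row 7, 1 fits only at r7c6 ⇒ r7c6=1.
Step 5. [r4c6∈{8,9}] r4c6 is the only open cell in col 6 admitting 8. So r4c6=8.
Step 6. [r8c4∈{3,6,9}] 3 has one home in col 4: r8c4, so r8c4=3.
Step 7. [r8c8∈{6}] r8c8 is down to just 6 ⇒ r8c8=6.
Step 8. [r9c2∈{2}] nothing but 2 survives at r9c2. So r9c2=2.
Step 9. [r7c9∈{9}] only 9 remains possible at r7c9 ⇒ r7c9=9.
Step 10. [r1c4∈{6,9}] in col 4, 9 fits only at r1c4. So r1c4=9.
Step 11. [r1c7∈{6}] r1c7's peers cover all but 6, so r1c7=6.
Step 12. [r1c6∈{2}] r1c6 is down to just 2, so r1c6=2.
Step 13. [r2c2∈{6,9}] 6 has one home in row 2: r2c2 ⇒ r2c2=6.
Step 14. [r5c1∈{1,8}] 1 has one home in col 1: r5c1 ⇒ r5c1=1.
Step 15. [r3c3∈{7}] r3c3 has the single candidate 7. So r3c3=7.
Step 16. [r5c9∈{4,6}] 6 has one home in row 5: r5c9, so r5c9=6.
Step 17. [r8c5∈{2,9}] row 8 places 2 nowhere but r8c5, so r8c5=2.
Step 18. [r2c7∈{9}] nothing but 9 survives at r2c7. So r2c7=9.
Step 19. [r8c2∈{1}] only 1 remains possible at r8c2, so r8c2=1.
Step 20. [r6c7∈{1}] r6c7's peers cover all but 1, so r6c7=1.
Step 21. [r5c2∈{8}] only 8 remains possible at r5c2, so r5c2=8.
Step 22. [r3c2∈{9}] only 9 remains possible at r3c2 ⇒ r3c2=9.
Step 23. [r1c5∈{7}] r1c5 has the single candidate 7. So r1c5=7.
Step 24. [r5c4∈{4}] r5c4's peers cover all but 4. So r5c4=4.
Step 25. [r4c9∈{4}] only 4 remains possible at r4c9, so r4c9=4.
Step 26. [r3c6∈{6}] only 6 remains possible at r3c6. So r3c6=6.
Step 27. [r7c7∈{2}] nothing but 2 survives at r7c7, so r7c7=2.
Step 28. [r9c5∈{8}] nothing but 8 survives at r9c5. So r9c5=8.
Step 29. [r7c4∈{6}] r7c4 has the single candidate 6. So r7c4=6.
Step 30. [r1c9∈{3}] only 3 remains possible at r1c9, so r1c9=3.
Step 31. [r3c5∈{1}] r3c5 is down to just 1, so r3c5=1.
Step 32. [r2c1∈{2}] r2c1 has the single candidate 2 ⇒ r2c1=2.
Step 33. [r1c1∈{8}] r1c1's peers cover all but 8, so r1c1=8.
Step 34. [r2c8∈{7}] r2c8's peers cover all but 7 ⇒ r2c8=7.
Step 35. [r3c8∈{4}] nothing but 4 survives at r3c8 ⇒ r3c8=4.
Step 36. [r4c5∈{9}] r4c5's peers cover all but 9, so r4c5=9.
Step 37. [r9c8∈{3}] nothing but 3 survives at r9c8. So r9c8=3.
Step 38. [r8c6∈{9}] r8c6 has the single candidate 9 ⇒ r8c6=9.
Step 39. [r4c1∈{5}] only 5 remains possible at r4c1. So r4c1=5.
Step 40. [r6c8∈{5}] r6c8 has the single candidate 5 ⇒ r6c8=5.
Step 41. [r4c2∈{3}] r4c2's peers cover all but 3. So r4c2=3.

Answer: 8 4 5 9 7 2 6 1 3 / 2 6 1 8 3 4 9 7 5 / 3 9 7 5 1 6 8 4 2 / 5 3 6 1 9 8 7 2 4 / 1 8 2 4 5 7 3 9 6 / 9 7 4 2 6 3 1 5 8 / 7 5 3 6 4 1 2 8 9 / 4 1 8 3 2 9 5 6 7 / 6 2 9 7 8 5 4 3 1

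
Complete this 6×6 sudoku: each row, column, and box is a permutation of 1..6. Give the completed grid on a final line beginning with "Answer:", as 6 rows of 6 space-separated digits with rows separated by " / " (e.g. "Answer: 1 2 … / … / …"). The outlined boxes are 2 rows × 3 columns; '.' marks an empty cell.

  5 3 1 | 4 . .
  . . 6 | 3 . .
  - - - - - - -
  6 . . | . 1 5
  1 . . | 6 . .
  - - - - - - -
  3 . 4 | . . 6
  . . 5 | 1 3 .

Step 1. [r1c6∈{2}] nothing but 2 survives at r1c6. So r1c6=2.
Step 2. [r3c4∈{2}] nothing but 2 survives at r3c4 ⇒ r3c4=2.
Step 3. [r6c1∈{2}] r6c1's peers cover all but 2 ⇒ r6c1=2.
Step 4. [r4c3∈{2,3}] 2 has one home in col 3: r4c3, so r4c3=2.
Step 5. [r4c5∈{4}] r4c5's peers cover all but 4 ⇒ r4c5=4.
Step 6. [r2c1∈{4}] r2c1 is down to just 4 ⇒ r2c1=4.
Step 7. [r5c4∈{5}] nothing but 5 survives at r5c4. So r5c4=5.
Step 8. [r4c6∈{3}] r4c6 is down to just 3. So r4c6=3.
Step 9. [r2c5∈{5}] r2c5 is down to just 5, so r2c5=5.
Step 10. [r2c6∈{1}] r2c6's peers cover all but 1, so r2c6=1.
Step 11. [r6c2∈{6}] r6c2's peers cover all but 6. So r6c2=6.
Step 12. [r4c2∈{5}] r4c2 has the single candidate 5 ⇒ r4c2=5.
Step 13. [r2c2∈{2}] r2c2 has the single candidate 2, so r2c2=2.
Step 14. [r5c2∈{1}] only 1 remains possible at r5c2. So r5c2=1.
Step 15. [r1c5∈{6}] r1c5 is down to just 6. So r1c5=6.
Step 16. [r3c3∈{3}] r3c3 is down to just 3 ⇒ r3c3=3.
Step 17. [r3c2∈{4}] r3c2 has the single candidate 4, so r3c2=4.
Step 18. [r5c5∈{2}] only 2 remains possible at r5c5, so r5c5=2.
Step 19. [r6c6∈{4}] r6c6 has the single candidate 4 ⇒ r6c6=4.

Answer: 5 3 1 4 6 2 / 4 2 6 3 5 1 / 6 4 3 2 1 5 / 1 5 2 6 4 3 / 3 1 4 5 2 6 / 2 6 5 1 3 4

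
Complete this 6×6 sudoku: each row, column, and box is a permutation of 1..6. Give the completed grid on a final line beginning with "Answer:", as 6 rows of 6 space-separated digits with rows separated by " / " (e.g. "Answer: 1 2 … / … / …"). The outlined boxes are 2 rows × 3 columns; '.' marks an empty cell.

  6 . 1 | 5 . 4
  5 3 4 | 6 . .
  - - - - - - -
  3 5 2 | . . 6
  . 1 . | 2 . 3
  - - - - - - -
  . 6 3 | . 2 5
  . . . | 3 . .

Step 1. [r6c2∈{2,4}] in col 2, 4 fits only at r6c2 ⇒ r6c2=4.
Step 2. [r6c6∈{1}] r6c6's peers cover all but 1 ⇒ r6c6=1.
Step 3. [r3c4∈{1,4}] r3c4 is the only open cell in col 4 admitting 1 ⇒ r3c4=1.
Step 4. [r4c1∈{4}] r4c1 has the single candidate 4, so r4c1=4.
Step 5. [r1c5∈{3}] r1c5 is down to just 3, so r1c5=3.
Step 6. [r2c5∈{1}] only 1 remains possible at r2c5. So r2c5=1.
Step 7. [r6c3∈{5}] only 5 remains possible at r6c3. So r6c3=5.
Step 8. [r4c3∈{6}] r4c3 is down to just 6, so r4c3=6.
Step 9. [r6c1∈{2}] r6c1 has the single candidate 2. So r6c1=2.
Step 10. [r4c5∈{5}] only 5 remains possible at r4c5 ⇒ r4c5=5.
Step 11. [r5c1∈{1}] nothing but 1 survives at r5c1. So r5c1=1.
Step 12. [r6c5∈{6}] nothing but 6 survives at r6c5, so r6c5=6.
Step 13. [r3c5∈{4}] r3c5's peers cover all but 4, so r3c5=4.
Step 14. [r5c4∈{4}] only 4 remains possible at r5c4, so r5c4=4.
Step 15. [r1c2∈{2}] r1c2 is down to just 2 ⇒ r1c2=2.
Step 16. [r2c6∈{2}] r2c6's peers cover all but 2 ⇒ r2c6=2.

Answer: 6 2 1 5 3 4 / 5 3 4 6 1 2 / 3 5 2 1 4 6 / 4 1 6 2 5 3 / 1 6 3 4 2 5 / 2 4 5 3 6 1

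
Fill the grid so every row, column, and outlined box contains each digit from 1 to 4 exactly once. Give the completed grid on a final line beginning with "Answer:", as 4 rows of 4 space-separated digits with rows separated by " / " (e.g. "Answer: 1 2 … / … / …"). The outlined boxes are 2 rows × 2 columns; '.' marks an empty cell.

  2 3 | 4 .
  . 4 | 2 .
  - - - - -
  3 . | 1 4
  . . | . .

Step 1. [r2c1∈{1}] nothing but 1 survives at r2c1, so r2c1=1.
Step 2. [r4c4∈{2,3}] across col 4, 2 lands solely at r4c4. So r4c4=2.
Step 3. [r3c2∈{2}] r3c2's peers cover all but 2, so r3c2=2.
Step 4. [r4c3∈{3}] nothing but 3 survives at r4c3. So r4c3=3.
Step 5. [r2c4∈{3}] r2c4 is down to just 3. So r2c4=3.
Step 6. [r4c2∈{1}] r4c2's peers cover all but 1, so r4c2=1.
Step 7. [r1c4∈{1}] r1c4 has the single candidate 1 ⇒ r1c4=1.
Step 8. [r4c1∈{4}] nothing but 4 survives at r4c1 ⇒ r4c1=4.

Answer: 2 3 4 1 / 1 4 2 3 / 3 2 1 4 / 4 1 3 2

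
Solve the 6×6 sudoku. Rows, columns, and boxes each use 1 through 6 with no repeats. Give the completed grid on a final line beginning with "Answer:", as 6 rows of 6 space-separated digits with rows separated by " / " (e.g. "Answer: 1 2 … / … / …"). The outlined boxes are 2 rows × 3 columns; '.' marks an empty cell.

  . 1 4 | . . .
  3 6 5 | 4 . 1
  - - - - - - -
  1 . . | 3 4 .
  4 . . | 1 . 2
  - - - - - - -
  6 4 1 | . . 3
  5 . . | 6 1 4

Step 1. [r2c5∈{2}] r2c5's peers cover all but 2 ⇒ r2c5=2.
Step 2. [r5c5∈{5}] r5c5 is down to just 5, so r5c5=5.
Step 3. [r4c5∈{6}] r4c5's peers cover all but 6 ⇒ r4c5=6.
Step 4. [r4c2∈{3,5}] r4c2 is the only open cell in row 4 admitting 5 ⇒ r4c2=5.
Step 5. [r6c2∈{2,3}] 3 has one home in col 2: r6c2 ⇒ r6c2=3.
Step 6. [r3c3∈{2,6}] in row 3, 6 fits only at r3c3 ⇒ r3c3=6.
Step 7. [r3c6∈{5}] r3c6 is down to just 5, so r3c6=5.
Step 8. [r6c3∈{2}] r6c3 has the single candidate 2. So r6c3=2.
Step 9. [r1c4∈{5}] r1c4's peers cover all but 5. So r1c4=5.
Step 10. [r1c5∈{3}] only 3 remains possible at r1c5 ⇒ r1c5=3.
Step 11. [r1c1∈{2}] nothing but 2 survives at r1c1 ⇒ r1c1=2.
Step 12. [r1c6∈{6}] r1c6's peers cover all but 6 ⇒ r1c6=6.
Step 13. [r5c4∈{2}] nothing but 2 survives at r5c4. So r5c4=2.
Step 14. [r4c3∈{3}] r4c3's peers cover all but 3. So r4c3=3.
Step 15. [r3c2∈{2}] r3c2 has the single candidate 2 ⇒ r3c2=2.

Answer: 2 1 4 5 3 6 / 3 6 5 4 2 1 / 1 2 6 3 4 5 / 4 5 3 1 6 2 / 6 4 1 2 5 3 / 5 3 2 6 1 4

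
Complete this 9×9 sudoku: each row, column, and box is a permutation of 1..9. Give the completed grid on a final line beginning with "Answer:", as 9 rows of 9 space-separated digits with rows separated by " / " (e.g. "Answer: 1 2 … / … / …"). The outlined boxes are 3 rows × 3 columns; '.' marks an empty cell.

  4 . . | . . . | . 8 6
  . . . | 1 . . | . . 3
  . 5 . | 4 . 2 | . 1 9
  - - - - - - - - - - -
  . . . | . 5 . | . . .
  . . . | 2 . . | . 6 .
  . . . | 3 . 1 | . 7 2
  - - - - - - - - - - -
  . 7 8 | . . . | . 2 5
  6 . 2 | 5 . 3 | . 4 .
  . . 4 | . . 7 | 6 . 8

Step 1. [r4c4∈{6,7,8,9}] across col 4, 8 lands solely at r4c4. So r4c4=8.
Step 2. [r9c4∈{9}] only 9 remains possible at r9c4 ⇒ r9c4=9.
Step 3. [r4c8∈{3,9}] r4c8 is the only open cell in col 8 admitting 9, so r4c8=9.
Step 4. [r2c6∈{5,6,8,9}] 8 has one home in col 6: r2c6. So r2c6=8.
Step 5. [r5c5∈{4,7,9}] box 5 places 7 nowhere but r5c5. So r5c5=7.
Step 6. [r2c7∈{2,4,5,7}] 4 has one home in row 2: r2c7, so r2c7=4.
Step 7. [r3c7∈{7}] r3c7's peers cover all but 7, so r3c7=7.
Step 8. [r9c1∈{1,3,5}] across row 9, 5 lands solely at r9c1 ⇒ r9c1=5.
Step 9. [r3c1∈{3,8}] in row 3, 8 fits only at r3c1. So r3c1=8.
Step 10. [r6c1∈{9}] r6c1 is down to just 9. So r6c1=9.
Step 11. [r8c2∈{1,9}] r8c2 is the only open cell in box 7 admitting 9. So r8c2=9.
Step 12. [r8c7∈{1}] r8c7's peers cover all but 1. So r8c7=1.
Step 13. [r4c7∈{3}] r4c7 is down to just 3, so r4c7=3.
Step 14. [r7c1∈{1,3}] in row 7, 3 fits only at r7c1. So r7c1=3.
Step 15. [r5c1∈{1}] r5c1's peers cover all but 1 ⇒ r5c1=1.
Step 16. [r1c3∈{1,3,7,9}] r1c3 is the only open cell in col 3 admitting 1 ⇒ r1c3=1.
Step 17. [r2c3∈{6,7,9}] across col 3, 9 lands solely at r2c3, so r2c3=9.
Step 18. [r2c5∈{6}] r2c5 has the single candidate 6. So r2c5=6.
Step 19. [r4c6∈{4,6}] across box 5, 6 lands solely at r4c6 ⇒ r4c6=6.
Step 20. [r6c5∈{4}] only 4 remains possible at r6c5 ⇒ r6c5=4.
Step 21. [r2c2∈{2}] only 2 remains possible at r2c2. So r2c2=2.
Step 22. [r1c2∈{3}] r1c2's peers cover all but 3, so r1c2=3.
Step 23. [r1c6∈{5,9}] 5 has one home in col 6: r1c6, so r1c6=5.
Step 24. [r4c2∈{4}] only 4 remains possible at r4c2. So r4c2=4.
Step 25. [r5c2∈{8}] only 8 remains possible at r5c2. So r5c2=8.
Step 26. [r5c7∈{5}] only 5 remains possible at r5c7. So r5c7=5.
Step 27. [r6c2∈{6}] r6c2 has the single candidate 6, so r6c2=6.
Step 28. [r9c5∈{1,2}] across row 9, 2 lands solely at r9c5, so r9c5=2.
Step 29. [r4c1∈{2,7}] in row 4, 2 fits only at r4c1 ⇒ r4c1=2.
Step 30. [r1c5∈{9}] r1c5's peers cover all but 9. So r1c5=9.
Step 31. [r4c3∈{7}] r4c3 is down to just 7. So r4c3=7.
Step 32. [r2c8∈{5}] nothing but 5 survives at r2c8 ⇒ r2c8=5.
Step 33. [r5c6∈{9}] r5c6's peers cover all but 9. So r5c6=9.
Step 34. [r6c3∈{5}] nothing but 5 survives at r6c3 ⇒ r6c3=5.
Step 35. [r7c7∈{9}] r7c7's peers cover all but 9 ⇒ r7c7=9.
Step 36. [r8c5∈{8}] r8c5 is down to just 8, so r8c5=8.
Step 37. [r2c1∈{7}] only 7 remains possible at r2c1. So r2c1=7.
Step 38. [r8c9∈{7}] only 7 remains possible at r8c9. So r8c9=7.
Step 39. [r1c4∈{7}] nothing but 7 survives at r1c4 ⇒ r1c4=7.
Step 40. [r5c9∈{4}] r5c9 has the single candidate 4 ⇒ r5c9=4.
Step 41. [r9c2∈{1}] r9c2's peers cover all but 1. So r9c2=1.
Step 42. [r7c6∈{4}] nothing but 4 survives at r7c6. So r7c6=4.
Step 43. [r3c5∈{3}] nothing but 3 survives at r3c5. So r3c5=3.
Step 44. [r4c9∈{1}] only 1 remains possible at r4c9. So r4c9=1.
Step 45. [r3c3∈{6}] r3c3 is down to just 6 ⇒ r3c3=6.
Step 46. [r6c7∈{8}] r6c7 is down to just 8, so r6c7=8.
Step 47. [r1c7∈{2}] only 2 remains possible at r1c7. So r1c7=2.
Step 48. [r7c4∈{6}] only 6 remains possible at r7c4, so r7c4=6.
Step 49. [r7c5∈{1}] only 1 remains possible at r7c5 ⇒ r7c5=1.
Step 50. [r5c3∈{3}] only 3 remains possible at r5c3, so r5c3=3.
Step 51. [r9c8∈{3}] r9c8's peers cover all but 3 ⇒ r9c8=3.

Answer: 4 3 1 7 9 5 2 8 6 / 7 2 9 1 6 8 4 5 3 / 8 5 6 4 3 2 7 1 9 / 2 4 7 8 5 6 3 9 1 / 1 8 3 2 7 9 5 6 4 / 9 6 5 3 4 1 8 7 2 / 3 7 8 6 1 4 9 2 5 / 6 9 2 5 8 3 1 4 7 / 5 1 4 9 2 7 6 3 8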